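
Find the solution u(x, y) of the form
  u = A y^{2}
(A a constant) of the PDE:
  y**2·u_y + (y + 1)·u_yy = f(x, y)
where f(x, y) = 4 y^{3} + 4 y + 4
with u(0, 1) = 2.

Substitute the ansatz u = A y^{2} into the left-hand side.
Derivatives of the ansatz:
  u_y = 2 A y
  u_yy = 2 A
Term by term:
  y**2·u_y = 2 A y^{3}
  (y + 1)·u_yy = 2 A y + 2 A
So the left-hand side equals
  2 A y^{3} + 2 A y + 2 A
This must equal f(x, y) = 4 y^{3} + 4 y + 4 identically.
Matching coefficients of the independent functions:
  [constant term, y, y^{3}]:  2 A = 4
Solving: A = 2.
Check against the point condition:
  u(0, 1) = 2  ⟹  A = 2  ✓
Hence u(x, y) = 2 y^{2}.

Answer: u(x, y) = 2 y^{2}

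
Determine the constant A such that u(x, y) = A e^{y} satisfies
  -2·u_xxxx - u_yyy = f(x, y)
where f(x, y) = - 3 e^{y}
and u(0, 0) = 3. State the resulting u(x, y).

Substitute the ansatz u = A e^{y} into the left-hand side.
Derivatives of the ansatz:
  u_xxxx = 0
  u_yyy = A e^{y}
Term by term:
  -2·u_xxxx = 0
  -u_yyy = - A e^{y}
So the left-hand side equals
  - A e^{y}
This must equal f(x, y) = - 3 e^{y} identically.
Matching coefficients of the independent functions:
  [e^{y}]:  - A = -3
Solving: A = 3.
Check against the point condition:
  u(0, 0) = 3  ⟹  A = 3  ✓
Hence u(x, y) = 3 e^{y}.

Answer: u(x, y) = 3 e^{y}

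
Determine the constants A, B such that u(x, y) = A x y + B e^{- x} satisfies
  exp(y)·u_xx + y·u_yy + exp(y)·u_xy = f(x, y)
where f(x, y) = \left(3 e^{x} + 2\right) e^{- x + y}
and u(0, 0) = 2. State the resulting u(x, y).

Answer: u(x, y) = 3 x y + 2 e^{- x}

Derivation:
Substitute the ansatz u = A x y + B e^{- x} into the left-hand side.
Derivatives of the ansatz:
  u_xx = B e^{- x}
  u_yy = 0
  u_xy = A
Term by term:
  exp(y)·u_xx = B e^{- x} e^{y}
  y·u_yy = 0
  exp(y)·u_xy = A e^{y}
So the left-hand side equals
  A e^{y} + B e^{- x} e^{y}
This must equal f(x, y) identically; expanded, f = 3 e^{y} + 2 e^{- x} e^{y}.
Matching coefficients of the independent functions:
  [e^{- x} e^{y}]:  B = 2
  [e^{y}]:  A = 3
Solving: A = 3, B = 2.
Check against the point condition:
  u(0, 0) = 2  ⟹  B = 2  ✓
Hence u(x, y) = 3 x y + 2 e^{- x}.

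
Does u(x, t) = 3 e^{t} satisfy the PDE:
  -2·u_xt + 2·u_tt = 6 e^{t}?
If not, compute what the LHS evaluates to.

Evaluate each term of the left-hand side for u = 3 e^{t}.
Derivatives:
  u_xt = 0
  u_tt = 3 e^{t}
Terms:
  -2·u_xt = 0
  2·u_tt = 6 e^{t}
Sum: LHS = 6 e^{t}
This is exactly the given right-hand side, so u is a solution.

Answer: Yes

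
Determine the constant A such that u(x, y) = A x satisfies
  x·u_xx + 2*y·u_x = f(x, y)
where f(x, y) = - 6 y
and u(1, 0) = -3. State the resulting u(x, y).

Substitute the ansatz u = A x into the left-hand side.
Derivatives of the ansatz:
  u_xx = 0
  u_x = A
Term by term:
  x·u_xx = 0
  2*y·u_x = 2 A y
So the left-hand side equals
  2 A y
This must equal f(x, y) = - 6 y identically.
Matching coefficients of the independent functions:
  [y]:  2 A = -6
Solving: A = -3.
Check against the point condition:
  u(1, 0) = -3  ⟹  A = -3  ✓
Hence u(x, y) = - 3 x.

Answer: u(x, y) = - 3 x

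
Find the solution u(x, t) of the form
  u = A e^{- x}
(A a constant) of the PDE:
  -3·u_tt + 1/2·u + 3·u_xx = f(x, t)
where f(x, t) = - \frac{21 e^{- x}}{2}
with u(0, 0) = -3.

Substitute the ansatz u = A e^{- x} into the left-hand side.
Derivatives of the ansatz:
  u_tt = 0
  u_xx = A e^{- x}
Term by term:
  -3·u_tt = 0
  1/2·u = \frac{A e^{- x}}{2}
  3·u_xx = 3 A e^{- x}
So the left-hand side equals
  \frac{7 A e^{- x}}{2}
This must equal f(x, t) = - \frac{21 e^{- x}}{2} identically.
Matching coefficients of the independent functions:
  [e^{- x}]:  \frac{7 A}{2} = - \frac{21}{2}
Solving: A = -3.
Check against the point condition:
  u(0, 0) = -3  ⟹  A = -3  ✓
Hence u(x, t) = - 3 e^{- x}.

Answer: u(x, t) = - 3 e^{- x}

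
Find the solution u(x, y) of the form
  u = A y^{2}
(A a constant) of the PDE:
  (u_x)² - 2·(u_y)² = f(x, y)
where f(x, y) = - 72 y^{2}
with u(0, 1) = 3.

Substitute the ansatz u = A y^{2} into the left-hand side.
Derivatives of the ansatz:
  u_x = 0
  u_y = 2 A y
Term by term:
  (u_x)² = 0
  -2·(u_y)² = - 8 A^{2} y^{2}
So the left-hand side equals
  - 8 A^{2} y^{2}
This must equal f(x, y) = - 72 y^{2} identically.
Matching coefficients of the independent functions:
  [y^{2}]:  - 8 A^{2} = -72
These equations allow (A) = (-3) or (3).
Impose the point condition(s):
  u(0, 1) = 3  ⟹  A = 3
Only A = 3 satisfies everything.
Hence u(x, y) = 3 y^{2}.

Answer: u(x, y) = 3 y^{2}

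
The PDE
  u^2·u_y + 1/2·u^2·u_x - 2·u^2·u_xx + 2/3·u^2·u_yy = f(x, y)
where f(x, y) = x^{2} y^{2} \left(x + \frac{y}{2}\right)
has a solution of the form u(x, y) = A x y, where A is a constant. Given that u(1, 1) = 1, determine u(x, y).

Substitute the ansatz u = A x y into the left-hand side.
Derivatives of the ansatz:
  u_y = A x
  u_x = A y
  u_xx = 0
  u_yy = 0
Term by term:
  u^2·u_y = A^{3} x^{3} y^{2}
  1/2·u^2·u_x = \frac{A^{3} x^{2} y^{3}}{2}
  -2·u^2·u_xx = 0
  2/3·u^2·u_yy = 0
So the left-hand side equals
  A^{3} x^{3} y^{2} + \frac{A^{3} x^{2} y^{3}}{2}
This must equal f(x, y) identically; expanded, f = x^{3} y^{2} + \frac{x^{2} y^{3}}{2}.
Matching coefficients of the independent functions:
  [x^{2} y^{3}]:  \frac{A^{3}}{2} = \frac{1}{2}
  [x^{3} y^{2}]:  A^{3} = 1
Solving: A = 1.
Check against the point condition:
  u(1, 1) = 1  ⟹  A = 1  ✓
Hence u(x, y) = x y.

Answer: u(x, y) = x y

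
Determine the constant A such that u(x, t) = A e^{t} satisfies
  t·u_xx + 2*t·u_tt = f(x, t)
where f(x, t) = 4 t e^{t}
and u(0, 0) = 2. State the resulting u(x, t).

Answer: u(x, t) = 2 e^{t}

Derivation:
Substitute the ansatz u = A e^{t} into the left-hand side.
Derivatives of the ansatz:
  u_xx = 0
  u_tt = A e^{t}
Term by term:
  t·u_xx = 0
  2*t·u_tt = 2 A t e^{t}
So the left-hand side equals
  2 A t e^{t}
This must equal f(x, t) = 4 t e^{t} identically.
Matching coefficients of the independent functions:
  [t e^{t}]:  2 A = 4
Solving: A = 2.
Check against the point condition:
  u(0, 0) = 2  ⟹  A = 2  ✓
Hence u(x, t) = 2 e^{t}.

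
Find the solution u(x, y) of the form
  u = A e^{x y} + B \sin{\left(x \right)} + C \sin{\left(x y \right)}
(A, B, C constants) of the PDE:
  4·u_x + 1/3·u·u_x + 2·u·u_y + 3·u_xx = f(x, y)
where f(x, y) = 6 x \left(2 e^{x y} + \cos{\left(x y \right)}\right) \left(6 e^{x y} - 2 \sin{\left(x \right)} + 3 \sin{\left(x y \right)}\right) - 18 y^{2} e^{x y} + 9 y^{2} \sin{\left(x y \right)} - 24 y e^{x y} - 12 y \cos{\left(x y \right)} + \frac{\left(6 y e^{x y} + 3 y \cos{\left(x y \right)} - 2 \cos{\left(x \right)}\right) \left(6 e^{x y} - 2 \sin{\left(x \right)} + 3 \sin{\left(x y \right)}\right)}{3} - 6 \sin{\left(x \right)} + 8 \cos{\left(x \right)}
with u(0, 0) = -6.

Answer: u(x, y) = - 6 e^{x y} + 2 \sin{\left(x \right)} - 3 \sin{\left(x y \right)}

Derivation:
Substitute the ansatz u = A e^{x y} + B \sin{\left(x \right)} + C \sin{\left(x y \right)} into the left-hand side.
Derivatives of the ansatz:
  u_x = A y e^{x y} + B \cos{\left(x \right)} + C y \cos{\left(x y \right)}
  u_y = A x e^{x y} + C x \cos{\left(x y \right)}
  u_xx = A y^{2} e^{x y} - B \sin{\left(x \right)} - C y^{2} \sin{\left(x y \right)}
Term by term:
  4·u_x = 4 A y e^{x y} + 4 B \cos{\left(x \right)} + 4 C y \cos{\left(x y \right)}
  1/3·u·u_x = \frac{A^{2} y e^{2 x y}}{3} + \frac{A B y e^{x y} \sin{\left(x \right)}}{3} + \frac{A B e^{x y} \cos{\left(x \right)}}{3} + \frac{A C y e^{x y} \sin{\left(x y \right)}}{3} + \frac{A C y e^{x y} \cos{\left(x y \right)}}{3} + \frac{B^{2} \sin{\left(x \right)} \cos{\left(x \right)}}{3} + \frac{B C y \sin{\left(x \right)} \cos{\left(x y \right)}}{3} + \frac{B C \sin{\left(x y \right)} \cos{\left(x \right)}}{3} + \frac{C^{2} y \sin{\left(x y \right)} \cos{\left(x y \right)}}{3}
  2·u·u_y = 2 A^{2} x e^{2 x y} + 2 A B x e^{x y} \sin{\left(x \right)} + 2 A C x e^{x y} \sin{\left(x y \right)} + 2 A C x e^{x y} \cos{\left(x y \right)} + 2 B C x \sin{\left(x \right)} \cos{\left(x y \right)} + 2 C^{2} x \sin{\left(x y \right)} \cos{\left(x y \right)}
  3·u_xx = 3 A y^{2} e^{x y} - 3 B \sin{\left(x \right)} - 3 C y^{2} \sin{\left(x y \right)}
So the left-hand side equals
  2 A^{2} x e^{2 x y} + \frac{A^{2} y e^{2 x y}}{3} + 2 A B x e^{x y} \sin{\left(x \right)} + \frac{A B y e^{x y} \sin{\left(x \right)}}{3} + \frac{A B e^{x y} \cos{\left(x \right)}}{3} + 2 A C x e^{x y} \sin{\left(x y \right)} + 2 A C x e^{x y} \cos{\left(x y \right)} + \frac{A C y e^{x y} \sin{\left(x y \right)}}{3} + \frac{A C y e^{x y} \cos{\left(x y \right)}}{3} + 3 A y^{2} e^{x y} + 4 A y e^{x y} + \frac{B^{2} \sin{\left(x \right)} \cos{\left(x \right)}}{3} + 2 B C x \sin{\left(x \right)} \cos{\left(x y \right)} + \frac{B C y \sin{\left(x \right)} \cos{\left(x y \right)}}{3} + \frac{B C \sin{\left(x y \right)} \cos{\left(x \right)}}{3} - 3 B \sin{\left(x \right)} + 4 B \cos{\left(x \right)} + 2 C^{2} x \sin{\left(x y \right)} \cos{\left(x y \right)} + \frac{C^{2} y \sin{\left(x y \right)} \cos{\left(x y \right)}}{3} - 3 C y^{2} \sin{\left(x y \right)} + 4 C y \cos{\left(x y \right)}
This must equal f(x, y) identically; expanded, f = 72 x e^{2 x y} - 24 x e^{x y} \sin{\left(x \right)} + 36 x e^{x y} \sin{\left(x y \right)} + 36 x e^{x y} \cos{\left(x y \right)} - 12 x \sin{\left(x \right)} \cos{\left(x y \right)} + 18 x \sin{\left(x y \right)} \cos{\left(x y \right)} - 18 y^{2} e^{x y} + 9 y^{2} \sin{\left(x y \right)} + 12 y e^{2 x y} - 4 y e^{x y} \sin{\left(x \right)} + 6 y e^{x y} \sin{\left(x y \right)} + 6 y e^{x y} \cos{\left(x y \right)} - 24 y e^{x y} - 2 y \sin{\left(x \right)} \cos{\left(x y \right)} + 3 y \sin{\left(x y \right)} \cos{\left(x y \right)} - 12 y \cos{\left(x y \right)} - 4 e^{x y} \cos{\left(x \right)} + \frac{4 \sin{\left(x \right)} \cos{\left(x \right)}}{3} - 6 \sin{\left(x \right)} - 2 \sin{\left(x y \right)} \cos{\left(x \right)} + 8 \cos{\left(x \right)}.
Matching coefficients of the independent functions:
(each divided by its leading coefficient; functions giving the same equation are listed together)
  [x e^{2 x y}, y e^{2 x y}]:  A^{2} - 36 = 0
  [y e^{x y}, y^{2} e^{x y}]:  A + 6 = 0
  [y \cos{\left(x y \right)}, y^{2} \sin{\left(x y \right)}]:  C + 3 = 0
  [e^{x y} \cos{\left(x \right)}, x e^{x y} \sin{\left(x \right)}, y e^{x y} \sin{\left(x \right)}]:  A B + 12 = 0
  [\sin{\left(x \right)} \cos{\left(x \right)}]:  B^{2} - 4 = 0
  [\sin{\left(x y \right)} \cos{\left(x \right)}, x \sin{\left(x \right)} \cos{\left(x y \right)}, y \sin{\left(x \right)} \cos{\left(x y \right)}]:  B C + 6 = 0
  [x e^{x y} \sin{\left(x y \right)}, x e^{x y} \cos{\left(x y \right)}, y e^{x y} \sin{\left(x y \right)}, …]:  A C - 18 = 0
  [x \sin{\left(x y \right)} \cos{\left(x y \right)}, y \sin{\left(x y \right)} \cos{\left(x y \right)}]:  C^{2} - 9 = 0
  [\sin{\left(x \right)}, \cos{\left(x \right)}]:  B - 2 = 0
Solving: A = -6, B = 2, C = -3.
Check against the point condition:
  u(0, 0) = -6  ⟹  A = -6  ✓
Hence u(x, y) = - 6 e^{x y} + 2 \sin{\left(x \right)} - 3 \sin{\left(x y \right)}.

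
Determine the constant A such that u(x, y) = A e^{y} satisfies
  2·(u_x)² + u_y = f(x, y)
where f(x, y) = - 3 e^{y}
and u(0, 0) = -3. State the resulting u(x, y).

Substitute the ansatz u = A e^{y} into the left-hand side.
Derivatives of the ansatz:
  u_x = 0
  u_y = A e^{y}
Term by term:
  2·(u_x)² = 0
  u_y = A e^{y}
So the left-hand side equals
  A e^{y}
This must equal f(x, y) = - 3 e^{y} identically.
Matching coefficients of the independent functions:
  [e^{y}]:  A = -3
Solving: A = -3.
Check against the point condition:
  u(0, 0) = -3  ⟹  A = -3  ✓
Hence u(x, y) = - 3 e^{y}.

Answer: u(x, y) = - 3 e^{y}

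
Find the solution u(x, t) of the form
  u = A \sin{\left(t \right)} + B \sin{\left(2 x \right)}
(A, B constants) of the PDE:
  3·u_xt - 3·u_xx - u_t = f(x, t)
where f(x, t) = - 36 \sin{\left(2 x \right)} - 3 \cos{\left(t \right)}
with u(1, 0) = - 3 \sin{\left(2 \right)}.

Answer: u(x, t) = 3 \sin{\left(t \right)} - 3 \sin{\left(2 x \right)}

Derivation:
Substitute the ansatz u = A \sin{\left(t \right)} + B \sin{\left(2 x \right)} into the left-hand side.
Derivatives of the ansatz:
  u_xt = 0
  u_xx = - 4 B \sin{\left(2 x \right)}
  u_t = A \cos{\left(t \right)}
Term by term:
  3·u_xt = 0
  -3·u_xx = 12 B \sin{\left(2 x \right)}
  -u_t = - A \cos{\left(t \right)}
So the left-hand side equals
  - A \cos{\left(t \right)} + 12 B \sin{\left(2 x \right)}
This must equal f(x, t) = - 36 \sin{\left(2 x \right)} - 3 \cos{\left(t \right)} identically.
Matching coefficients of the independent functions:
  [\sin{\left(2 x \right)}]:  12 B = -36
  [\cos{\left(t \right)}]:  - A = -3
Solving: A = 3, B = -3.
Check against the point condition:
  u(1, 0) = - 3 \sin{\left(2 \right)}  ⟹  B \sin{\left(2 \right)} = - 3 \sin{\left(2 \right)}  ✓
Hence u(x, t) = 3 \sin{\left(t \right)} - 3 \sin{\left(2 x \right)}.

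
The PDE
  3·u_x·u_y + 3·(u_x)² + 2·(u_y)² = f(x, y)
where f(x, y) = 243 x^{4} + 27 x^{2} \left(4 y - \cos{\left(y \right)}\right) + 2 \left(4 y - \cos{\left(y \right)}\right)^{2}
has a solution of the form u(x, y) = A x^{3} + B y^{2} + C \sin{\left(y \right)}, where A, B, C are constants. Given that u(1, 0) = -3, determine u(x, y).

Substitute the ansatz u = A x^{3} + B y^{2} + C \sin{\left(y \right)} into the left-hand side.
Derivatives of the ansatz:
  u_x = 3 A x^{2}
  u_y = 2 B y + C \cos{\left(y \right)}
Term by term:
  3·u_x·u_y = 18 A B x^{2} y + 9 A C x^{2} \cos{\left(y \right)}
  3·(u_x)² = 27 A^{2} x^{4}
  2·(u_y)² = 8 B^{2} y^{2} + 8 B C y \cos{\left(y \right)} + 2 C^{2} \cos^{2}{\left(y \right)}
So the left-hand side equals
  27 A^{2} x^{4} + 18 A B x^{2} y + 9 A C x^{2} \cos{\left(y \right)} + 8 B^{2} y^{2} + 8 B C y \cos{\left(y \right)} + 2 C^{2} \cos^{2}{\left(y \right)}
This must equal f(x, y) identically; expanded, f = 243 x^{4} + 108 x^{2} y - 27 x^{2} \cos{\left(y \right)} + 32 y^{2} - 16 y \cos{\left(y \right)} + 2 \cos^{2}{\left(y \right)}.
Matching coefficients of the independent functions:
  [x^{4}]:  27 A^{2} = 243
  [y^{2}]:  8 B^{2} = 32
  [x^{2} y]:  18 A B = 108
  [x^{2} \cos{\left(y \right)}]:  9 A C = -27
  [y \cos{\left(y \right)}]:  8 B C = -16
  [\cos^{2}{\left(y \right)}]:  2 C^{2} = 2
These equations allow (A, B, C) = (-3, -2, 1) or (3, 2, -1).
Impose the point condition(s):
  u(1, 0) = -3  ⟹  A = -3
Only A = -3, B = -2, C = 1 satisfies everything.
Hence u(x, y) = - 3 x^{3} - 2 y^{2} + \sin{\left(y \right)}.

Answer: u(x, y) = - 3 x^{3} - 2 y^{2} + \sin{\left(y \right)}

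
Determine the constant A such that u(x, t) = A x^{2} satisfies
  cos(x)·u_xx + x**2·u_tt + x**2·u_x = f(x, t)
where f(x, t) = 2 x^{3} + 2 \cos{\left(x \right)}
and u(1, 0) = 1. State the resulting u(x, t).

Substitute the ansatz u = A x^{2} into the left-hand side.
Derivatives of the ansatz:
  u_xx = 2 A
  u_tt = 0
  u_x = 2 A x
Term by term:
  cos(x)·u_xx = 2 A \cos{\left(x \right)}
  x**2·u_tt = 0
  x**2·u_x = 2 A x^{3}
So the left-hand side equals
  2 A x^{3} + 2 A \cos{\left(x \right)}
This must equal f(x, t) = 2 x^{3} + 2 \cos{\left(x \right)} identically.
Matching coefficients of the independent functions:
  [x^{3}, \cos{\left(x \right)}]:  2 A = 2
Solving: A = 1.
Check against the point condition:
  u(1, 0) = 1  ⟹  A = 1  ✓
Hence u(x, t) = x^{2}.

Answer: u(x, t) = x^{2}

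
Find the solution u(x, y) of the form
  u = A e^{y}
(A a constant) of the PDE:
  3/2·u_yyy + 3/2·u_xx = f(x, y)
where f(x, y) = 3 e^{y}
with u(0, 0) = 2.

Answer: u(x, y) = 2 e^{y}

Derivation:
Substitute the ansatz u = A e^{y} into the left-hand side.
Derivatives of the ansatz:
  u_yyy = A e^{y}
  u_xx = 0
Term by term:
  3/2·u_yyy = \frac{3 A e^{y}}{2}
  3/2·u_xx = 0
So the left-hand side equals
  \frac{3 A e^{y}}{2}
This must equal f(x, y) = 3 e^{y} identically.
Matching coefficients of the independent functions:
  [e^{y}]:  \frac{3 A}{2} = 3
Solving: A = 2.
Check against the point condition:
  u(0, 0) = 2  ⟹  A = 2  ✓
Hence u(x, y) = 2 e^{y}.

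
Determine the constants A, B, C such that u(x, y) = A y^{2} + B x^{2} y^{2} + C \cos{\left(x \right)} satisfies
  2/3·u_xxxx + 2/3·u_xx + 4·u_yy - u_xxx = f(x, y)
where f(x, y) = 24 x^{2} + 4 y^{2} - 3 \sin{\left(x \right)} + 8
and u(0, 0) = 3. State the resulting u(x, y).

Substitute the ansatz u = A y^{2} + B x^{2} y^{2} + C \cos{\left(x \right)} into the left-hand side.
Derivatives of the ansatz:
  u_xxxx = C \cos{\left(x \right)}
  u_xx = 2 B y^{2} - C \cos{\left(x \right)}
  u_yy = 2 A + 2 B x^{2}
  u_xxx = C \sin{\left(x \right)}
Term by term:
  2/3·u_xxxx = \frac{2 C \cos{\left(x \right)}}{3}
  2/3·u_xx = \frac{4 B y^{2}}{3} - \frac{2 C \cos{\left(x \right)}}{3}
  4·u_yy = 8 A + 8 B x^{2}
  -u_xxx = - C \sin{\left(x \right)}
So the left-hand side equals
  8 A + 8 B x^{2} + \frac{4 B y^{2}}{3} - C \sin{\left(x \right)}
This must equal f(x, y) = 24 x^{2} + 4 y^{2} - 3 \sin{\left(x \right)} + 8 identically.
Matching coefficients of the independent functions:
  [constant term]:  8 A = 8
  [x^{2}]:  8 B = 24
  [y^{2}]:  \frac{4 B}{3} = 4
  [\sin{\left(x \right)}]:  - C = -3
Solving: A = 1, B = 3, C = 3.
Check against the point condition:
  u(0, 0) = 3  ⟹  C = 3  ✓
Hence u(x, y) = 3 x^{2} y^{2} + y^{2} + 3 \cos{\left(x \right)}.

Answer: u(x, y) = 3 x^{2} y^{2} + y^{2} + 3 \cos{\left(x \right)}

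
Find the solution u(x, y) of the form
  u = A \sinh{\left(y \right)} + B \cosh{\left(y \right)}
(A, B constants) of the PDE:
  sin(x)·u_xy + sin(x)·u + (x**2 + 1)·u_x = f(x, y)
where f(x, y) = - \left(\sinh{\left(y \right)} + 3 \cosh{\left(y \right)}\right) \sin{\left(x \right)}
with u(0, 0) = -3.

Substitute the ansatz u = A \sinh{\left(y \right)} + B \cosh{\left(y \right)} into the left-hand side.
Derivatives of the ansatz:
  u_xy = 0
  u_x = 0
Term by term:
  sin(x)·u_xy = 0
  sin(x)·u = A \sin{\left(x \right)} \sinh{\left(y \right)} + B \sin{\left(x \right)} \cosh{\left(y \right)}
  (x**2 + 1)·u_x = 0
So the left-hand side equals
  A \sin{\left(x \right)} \sinh{\left(y \right)} + B \sin{\left(x \right)} \cosh{\left(y \right)}
This must equal f(x, y) identically; expanded, f = - \sin{\left(x \right)} \sinh{\left(y \right)} - 3 \sin{\left(x \right)} \cosh{\left(y \right)}.
Matching coefficients of the independent functions:
  [\sin{\left(x \right)} \sinh{\left(y \right)}]:  A = -1
  [\sin{\left(x \right)} \cosh{\left(y \right)}]:  B = -3
These equations do not fix every constant; impose the point condition(s):
  u(0, 0) = -3  ⟹  B = -3
Solving the combined system: A = -1, B = -3.
Hence u(x, y) = - \sinh{\left(y \right)} - 3 \cosh{\left(y \right)}.

Answer: u(x, y) = - \sinh{\left(y \right)} - 3 \cosh{\left(y \right)}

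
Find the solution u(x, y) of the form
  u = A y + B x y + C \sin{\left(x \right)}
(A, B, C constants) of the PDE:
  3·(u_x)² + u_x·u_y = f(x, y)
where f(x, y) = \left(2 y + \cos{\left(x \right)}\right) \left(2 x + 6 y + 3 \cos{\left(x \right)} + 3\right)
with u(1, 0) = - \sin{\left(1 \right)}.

Answer: u(x, y) = - 2 x y - 3 y - \sin{\left(x \right)}

Derivation:
Substitute the ansatz u = A y + B x y + C \sin{\left(x \right)} into the left-hand side.
Derivatives of the ansatz:
  u_x = B y + C \cos{\left(x \right)}
  u_y = A + B x
Term by term:
  3·(u_x)² = 3 B^{2} y^{2} + 6 B C y \cos{\left(x \right)} + 3 C^{2} \cos^{2}{\left(x \right)}
  u_x·u_y = A B y + A C \cos{\left(x \right)} + B^{2} x y + B C x \cos{\left(x \right)}
So the left-hand side equals
  A B y + A C \cos{\left(x \right)} + B^{2} x y + 3 B^{2} y^{2} + B C x \cos{\left(x \right)} + 6 B C y \cos{\left(x \right)} + 3 C^{2} \cos^{2}{\left(x \right)}
This must equal f(x, y) identically; expanded, f = 4 x y + 2 x \cos{\left(x \right)} + 12 y^{2} + 12 y \cos{\left(x \right)} + 6 y + 3 \cos^{2}{\left(x \right)} + 3 \cos{\left(x \right)}.
Matching coefficients of the independent functions:
  [y]:  A B = 6
  [y^{2}]:  3 B^{2} = 12
  [x y]:  B^{2} = 4
  [x \cos{\left(x \right)}]:  B C = 2
  [y \cos{\left(x \right)}]:  6 B C = 12
  [\cos{\left(x \right)}]:  A C = 3
  [\cos^{2}{\left(x \right)}]:  3 C^{2} = 3
These equations allow (A, B, C) = (-3, -2, -1) or (3, 2, 1).
Impose the point condition(s):
  u(1, 0) = - \sin{\left(1 \right)}  ⟹  C \sin{\left(1 \right)} = - \sin{\left(1 \right)}
Only A = -3, B = -2, C = -1 satisfies everything.
Hence u(x, y) = - 2 x y - 3 y - \sin{\left(x \right)}.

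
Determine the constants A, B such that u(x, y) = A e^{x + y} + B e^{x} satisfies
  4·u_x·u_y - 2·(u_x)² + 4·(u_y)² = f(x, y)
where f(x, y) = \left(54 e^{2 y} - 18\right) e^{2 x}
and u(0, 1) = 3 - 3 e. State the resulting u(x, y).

Answer: u(x, y) = 3 e^{x} - 3 e^{x + y}

Derivation:
Substitute the ansatz u = A e^{x + y} + B e^{x} into the left-hand side.
Derivatives of the ansatz:
  u_x = A e^{x} e^{y} + B e^{x}
  u_y = A e^{x} e^{y}
Term by term:
  4·u_x·u_y = 4 A^{2} e^{2 x} e^{2 y} + 4 A B e^{2 x} e^{y}
  -2·(u_x)² = - 2 A^{2} e^{2 x} e^{2 y} - 4 A B e^{2 x} e^{y} - 2 B^{2} e^{2 x}
  4·(u_y)² = 4 A^{2} e^{2 x} e^{2 y}
So the left-hand side equals
  6 A^{2} e^{2 x} e^{2 y} - 2 B^{2} e^{2 x}
This must equal f(x, y) identically; expanded, f = 54 e^{2 x} e^{2 y} - 18 e^{2 x}.
Matching coefficients of the independent functions:
  [e^{2 x} e^{2 y}]:  6 A^{2} = 54
  [e^{2 x}]:  - 2 B^{2} = -18
These equations allow (A, B) = (-3, -3) or (-3, 3) or (3, -3) or (3, 3).
Impose the point condition(s):
  u(0, 1) = 3 - 3 e  ⟹  e A + B = 3 - 3 e
Only A = -3, B = 3 satisfies everything.
Hence u(x, y) = 3 e^{x} - 3 e^{x + y}.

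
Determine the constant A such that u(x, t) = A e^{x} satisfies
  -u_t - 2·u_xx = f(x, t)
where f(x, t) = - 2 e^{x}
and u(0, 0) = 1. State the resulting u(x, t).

Substitute the ansatz u = A e^{x} into the left-hand side.
Derivatives of the ansatz:
  u_t = 0
  u_xx = A e^{x}
Term by term:
  -u_t = 0
  -2·u_xx = - 2 A e^{x}
So the left-hand side equals
  - 2 A e^{x}
This must equal f(x, t) = - 2 e^{x} identically.
Matching coefficients of the independent functions:
  [e^{x}]:  - 2 A = -2
Solving: A = 1.
Check against the point condition:
  u(0, 0) = 1  ⟹  A = 1  ✓
Hence u(x, t) = e^{x}.

Answer: u(x, t) = e^{x}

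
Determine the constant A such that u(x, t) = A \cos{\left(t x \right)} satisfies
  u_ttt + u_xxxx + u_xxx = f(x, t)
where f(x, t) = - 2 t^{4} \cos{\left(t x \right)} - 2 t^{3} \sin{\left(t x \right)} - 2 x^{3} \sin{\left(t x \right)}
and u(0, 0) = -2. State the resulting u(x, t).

Answer: u(x, t) = - 2 \cos{\left(t x \right)}

Derivation:
Substitute the ansatz u = A \cos{\left(t x \right)} into the left-hand side.
Derivatives of the ansatz:
  u_ttt = A x^{3} \sin{\left(t x \right)}
  u_xxxx = A t^{4} \cos{\left(t x \right)}
  u_xxx = A t^{3} \sin{\left(t x \right)}
Term by term:
  u_ttt = A x^{3} \sin{\left(t x \right)}
  u_xxxx = A t^{4} \cos{\left(t x \right)}
  u_xxx = A t^{3} \sin{\left(t x \right)}
So the left-hand side equals
  A t^{4} \cos{\left(t x \right)} + A t^{3} \sin{\left(t x \right)} + A x^{3} \sin{\left(t x \right)}
This must equal f(x, t) = - 2 t^{4} \cos{\left(t x \right)} - 2 t^{3} \sin{\left(t x \right)} - 2 x^{3} \sin{\left(t x \right)} identically.
Matching coefficients of the independent functions:
  [t^{3} \sin{\left(t x \right)}, t^{4} \cos{\left(t x \right)}, x^{3} \sin{\left(t x \right)}]:  A = -2
Solving: A = -2.
Check against the point condition:
  u(0, 0) = -2  ⟹  A = -2  ✓
Hence u(x, t) = - 2 \cos{\left(t x \right)}.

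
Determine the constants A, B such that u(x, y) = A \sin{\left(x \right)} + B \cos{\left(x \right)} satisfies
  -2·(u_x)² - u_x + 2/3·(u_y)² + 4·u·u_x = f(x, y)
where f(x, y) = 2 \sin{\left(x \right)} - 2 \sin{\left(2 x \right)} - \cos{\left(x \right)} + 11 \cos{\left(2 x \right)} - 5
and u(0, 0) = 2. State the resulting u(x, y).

Substitute the ansatz u = A \sin{\left(x \right)} + B \cos{\left(x \right)} into the left-hand side.
Derivatives of the ansatz:
  u_x = A \cos{\left(x \right)} - B \sin{\left(x \right)}
  u_y = 0
Term by term:
  -2·(u_x)² = - 2 A^{2} \cos^{2}{\left(x \right)} + 4 A B \sin{\left(x \right)} \cos{\left(x \right)} - 2 B^{2} \sin^{2}{\left(x \right)}
  -u_x = - A \cos{\left(x \right)} + B \sin{\left(x \right)}
  2/3·(u_y)² = 0
  4·u·u_x = 4 A^{2} \sin{\left(x \right)} \cos{\left(x \right)} - 4 A B \sin^{2}{\left(x \right)} + 4 A B \cos^{2}{\left(x \right)} - 4 B^{2} \sin{\left(x \right)} \cos{\left(x \right)}
So the left-hand side equals
  4 A^{2} \sin{\left(x \right)} \cos{\left(x \right)} - 2 A^{2} \cos^{2}{\left(x \right)} - 4 A B \sin^{2}{\left(x \right)} + 4 A B \sin{\left(x \right)} \cos{\left(x \right)} + 4 A B \cos^{2}{\left(x \right)} - A \cos{\left(x \right)} - 2 B^{2} \sin^{2}{\left(x \right)} - 4 B^{2} \sin{\left(x \right)} \cos{\left(x \right)} + B \sin{\left(x \right)}
This must equal f(x, y) identically; expanded, f = - 16 \sin^{2}{\left(x \right)} - 4 \sin{\left(x \right)} \cos{\left(x \right)} + 2 \sin{\left(x \right)} + 6 \cos^{2}{\left(x \right)} - \cos{\left(x \right)}.
Matching coefficients of the independent functions:
  [\sin{\left(x \right)} \cos{\left(x \right)}]:  4 A^{2} + 4 A B - 4 B^{2} = -4
  [\sin{\left(x \right)}]:  B = 2
  [\sin^{2}{\left(x \right)}]:  - 4 A B - 2 B^{2} = -16
  [\cos{\left(x \right)}]:  - A = -1
  [\cos^{2}{\left(x \right)}]:  - 2 A^{2} + 4 A B = 6
Solving: A = 1, B = 2.
Check against the point condition:
  u(0, 0) = 2  ⟹  B = 2  ✓
Hence u(x, y) = \sin{\left(x \right)} + 2 \cos{\left(x \right)}.

Answer: u(x, y) = \sin{\left(x \right)} + 2 \cos{\left(x \right)}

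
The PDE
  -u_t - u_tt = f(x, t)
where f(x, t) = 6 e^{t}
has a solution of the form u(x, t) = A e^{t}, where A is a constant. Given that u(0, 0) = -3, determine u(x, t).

Answer: u(x, t) = - 3 e^{t}

Derivation:
Substitute the ansatz u = A e^{t} into the left-hand side.
Derivatives of the ansatz:
  u_t = A e^{t}
  u_tt = A e^{t}
Term by term:
  -u_t = - A e^{t}
  -u_tt = - A e^{t}
So the left-hand side equals
  - 2 A e^{t}
This must equal f(x, t) = 6 e^{t} identically.
Matching coefficients of the independent functions:
  [e^{t}]:  - 2 A = 6
Solving: A = -3.
Check against the point condition:
  u(0, 0) = -3  ⟹  A = -3  ✓
Hence u(x, t) = - 3 e^{t}.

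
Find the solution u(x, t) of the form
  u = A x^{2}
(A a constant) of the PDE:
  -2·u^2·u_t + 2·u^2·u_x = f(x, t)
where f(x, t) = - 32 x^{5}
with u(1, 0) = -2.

Answer: u(x, t) = - 2 x^{2}

Derivation:
Substitute the ansatz u = A x^{2} into the left-hand side.
Derivatives of the ansatz:
  u_t = 0
  u_x = 2 A x
Term by term:
  -2·u^2·u_t = 0
  2·u^2·u_x = 4 A^{3} x^{5}
So the left-hand side equals
  4 A^{3} x^{5}
This must equal f(x, t) = - 32 x^{5} identically.
Matching coefficients of the independent functions:
  [x^{5}]:  4 A^{3} = -32
Solving: A = -2.
Check against the point condition:
  u(1, 0) = -2  ⟹  A = -2  ✓
Hence u(x, t) = - 2 x^{2}.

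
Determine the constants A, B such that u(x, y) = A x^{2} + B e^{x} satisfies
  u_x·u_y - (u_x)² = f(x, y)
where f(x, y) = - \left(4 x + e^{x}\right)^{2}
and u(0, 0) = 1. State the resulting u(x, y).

Substitute the ansatz u = A x^{2} + B e^{x} into the left-hand side.
Derivatives of the ansatz:
  u_x = 2 A x + B e^{x}
  u_y = 0
Term by term:
  u_x·u_y = 0
  -(u_x)² = - 4 A^{2} x^{2} - 4 A B x e^{x} - B^{2} e^{2 x}
So the left-hand side equals
  - 4 A^{2} x^{2} - 4 A B x e^{x} - B^{2} e^{2 x}
This must equal f(x, y) identically; expanded, f = - 16 x^{2} - 8 x e^{x} - e^{2 x}.
Matching coefficients of the independent functions:
  [x^{2}]:  - 4 A^{2} = -16
  [x e^{x}]:  - 4 A B = -8
  [e^{2 x}]:  - B^{2} = -1
These equations allow (A, B) = (-2, -1) or (2, 1).
Impose the point condition(s):
  u(0, 0) = 1  ⟹  B = 1
Only A = 2, B = 1 satisfies everything.
Hence u(x, y) = 2 x^{2} + e^{x}.

Answer: u(x, y) = 2 x^{2} + e^{x}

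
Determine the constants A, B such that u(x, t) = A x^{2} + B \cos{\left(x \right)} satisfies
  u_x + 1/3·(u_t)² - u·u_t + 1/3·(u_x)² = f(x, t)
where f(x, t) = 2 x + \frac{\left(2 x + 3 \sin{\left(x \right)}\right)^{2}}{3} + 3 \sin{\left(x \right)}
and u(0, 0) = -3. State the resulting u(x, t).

Answer: u(x, t) = x^{2} - 3 \cos{\left(x \right)}

Derivation:
Substitute the ansatz u = A x^{2} + B \cos{\left(x \right)} into the left-hand side.
Derivatives of the ansatz:
  u_x = 2 A x - B \sin{\left(x \right)}
  u_t = 0
Term by term:
  u_x = 2 A x - B \sin{\left(x \right)}
  1/3·(u_t)² = 0
  -u·u_t = 0
  1/3·(u_x)² = \frac{4 A^{2} x^{2}}{3} - \frac{4 A B x \sin{\left(x \right)}}{3} + \frac{B^{2} \sin^{2}{\left(x \right)}}{3}
So the left-hand side equals
  \frac{4 A^{2} x^{2}}{3} - \frac{4 A B x \sin{\left(x \right)}}{3} + 2 A x + \frac{B^{2} \sin^{2}{\left(x \right)}}{3} - B \sin{\left(x \right)}
This must equal f(x, t) identically; expanded, f = \frac{4 x^{2}}{3} + 4 x \sin{\left(x \right)} + 2 x + 3 \sin^{2}{\left(x \right)} + 3 \sin{\left(x \right)}.
Matching coefficients of the independent functions:
  [x]:  2 A = 2
  [x^{2}]:  \frac{4 A^{2}}{3} = \frac{4}{3}
  [x \sin{\left(x \right)}]:  - \frac{4 A B}{3} = 4
  [\sin{\left(x \right)}]:  - B = 3
  [\sin^{2}{\left(x \right)}]:  \frac{B^{2}}{3} = 3
Solving: A = 1, B = -3.
Check against the point condition:
  u(0, 0) = -3  ⟹  B = -3  ✓
Hence u(x, t) = x^{2} - 3 \cos{\left(x \right)}.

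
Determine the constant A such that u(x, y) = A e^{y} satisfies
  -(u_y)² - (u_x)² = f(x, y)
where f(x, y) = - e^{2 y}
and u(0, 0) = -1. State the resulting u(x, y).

Substitute the ansatz u = A e^{y} into the left-hand side.
Derivatives of the ansatz:
  u_y = A e^{y}
  u_x = 0
Term by term:
  -(u_y)² = - A^{2} e^{2 y}
  -(u_x)² = 0
So the left-hand side equals
  - A^{2} e^{2 y}
This must equal f(x, y) = - e^{2 y} identically.
Matching coefficients of the independent functions:
  [e^{2 y}]:  - A^{2} = -1
These equations allow (A) = (-1) or (1).
Impose the point condition(s):
  u(0, 0) = -1  ⟹  A = -1
Only A = -1 satisfies everything.
Hence u(x, y) = - e^{y}.

Answer: u(x, y) = - e^{y}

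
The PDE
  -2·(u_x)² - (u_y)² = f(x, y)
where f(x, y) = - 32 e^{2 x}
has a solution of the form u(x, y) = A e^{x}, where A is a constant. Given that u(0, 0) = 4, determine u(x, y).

Answer: u(x, y) = 4 e^{x}

Derivation:
Substitute the ansatz u = A e^{x} into the left-hand side.
Derivatives of the ansatz:
  u_x = A e^{x}
  u_y = 0
Term by term:
  -2·(u_x)² = - 2 A^{2} e^{2 x}
  -(u_y)² = 0
So the left-hand side equals
  - 2 A^{2} e^{2 x}
This must equal f(x, y) = - 32 e^{2 x} identically.
Matching coefficients of the independent functions:
  [e^{2 x}]:  - 2 A^{2} = -32
These equations allow (A) = (-4) or (4).
Impose the point condition(s):
  u(0, 0) = 4  ⟹  A = 4
Only A = 4 satisfies everything.
Hence u(x, y) = 4 e^{x}.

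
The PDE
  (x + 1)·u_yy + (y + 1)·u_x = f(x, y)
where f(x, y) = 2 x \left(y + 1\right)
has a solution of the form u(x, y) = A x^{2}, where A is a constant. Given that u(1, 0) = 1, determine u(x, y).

Substitute the ansatz u = A x^{2} into the left-hand side.
Derivatives of the ansatz:
  u_yy = 0
  u_x = 2 A x
Term by term:
  (x + 1)·u_yy = 0
  (y + 1)·u_x = 2 A x y + 2 A x
So the left-hand side equals
  2 A x y + 2 A x
This must equal f(x, y) = 2 x \left(y + 1\right) identically.
Matching coefficients of the independent functions:
  [x, x y]:  2 A = 2
Solving: A = 1.
Check against the point condition:
  u(1, 0) = 1  ⟹  A = 1  ✓
Hence u(x, y) = x^{2}.

Answer: u(x, y) = x^{2}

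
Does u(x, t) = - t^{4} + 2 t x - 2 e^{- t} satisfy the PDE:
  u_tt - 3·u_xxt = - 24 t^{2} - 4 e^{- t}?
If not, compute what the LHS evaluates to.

Answer: No, the LHS evaluates to - 12 t^{2} - 2 e^{- t}

Derivation:
Evaluate each term of the left-hand side for u = - t^{4} + 2 t x - 2 e^{- t}.
Derivatives:
  u_tt = - 12 t^{2} - 2 e^{- t}
  u_xxt = 0
Terms:
  u_tt = - 12 t^{2} - 2 e^{- t}
  -3·u_xxt = 0
Sum: LHS = - 12 t^{2} - 2 e^{- t}
Given right-hand side: - 24 t^{2} - 4 e^{- t}. Difference LHS − RHS = 12 t^{2} + 2 e^{- t} ≠ 0, so u is not a solution.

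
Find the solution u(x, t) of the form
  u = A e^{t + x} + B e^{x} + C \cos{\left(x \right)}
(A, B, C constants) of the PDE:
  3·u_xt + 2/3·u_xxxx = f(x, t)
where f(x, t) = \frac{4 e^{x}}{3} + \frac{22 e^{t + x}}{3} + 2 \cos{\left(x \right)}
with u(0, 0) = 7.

Answer: u(x, t) = 2 e^{x} + 2 e^{t + x} + 3 \cos{\left(x \right)}

Derivation:
Substitute the ansatz u = A e^{t + x} + B e^{x} + C \cos{\left(x \right)} into the left-hand side.
Derivatives of the ansatz:
  u_xt = A e^{t} e^{x}
  u_xxxx = A e^{t} e^{x} + B e^{x} + C \cos{\left(x \right)}
Term by term:
  3·u_xt = 3 A e^{t} e^{x}
  2/3·u_xxxx = \frac{2 A e^{t} e^{x}}{3} + \frac{2 B e^{x}}{3} + \frac{2 C \cos{\left(x \right)}}{3}
So the left-hand side equals
  \frac{11 A e^{t} e^{x}}{3} + \frac{2 B e^{x}}{3} + \frac{2 C \cos{\left(x \right)}}{3}
This must equal f(x, t) identically; expanded, f = \frac{22 e^{t} e^{x}}{3} + \frac{4 e^{x}}{3} + 2 \cos{\left(x \right)}.
Matching coefficients of the independent functions:
  [e^{t} e^{x}]:  \frac{11 A}{3} = \frac{22}{3}
  [e^{x}]:  \frac{2 B}{3} = \frac{4}{3}
  [\cos{\left(x \right)}]:  \frac{2 C}{3} = 2
Solving: A = 2, B = 2, C = 3.
Check against the point condition:
  u(0, 0) = 7  ⟹  A + B + C = 7  ✓
Hence u(x, t) = 2 e^{x} + 2 e^{t + x} + 3 \cos{\left(x \right)}.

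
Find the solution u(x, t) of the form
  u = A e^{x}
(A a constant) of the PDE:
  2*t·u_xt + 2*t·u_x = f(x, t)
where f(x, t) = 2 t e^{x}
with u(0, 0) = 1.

Substitute the ansatz u = A e^{x} into the left-hand side.
Derivatives of the ansatz:
  u_xt = 0
  u_x = A e^{x}
Term by term:
  2*t·u_xt = 0
  2*t·u_x = 2 A t e^{x}
So the left-hand side equals
  2 A t e^{x}
This must equal f(x, t) = 2 t e^{x} identically.
Matching coefficients of the independent functions:
  [t e^{x}]:  2 A = 2
Solving: A = 1.
Check against the point condition:
  u(0, 0) = 1  ⟹  A = 1  ✓
Hence u(x, t) = e^{x}.

Answer: u(x, t) = e^{x}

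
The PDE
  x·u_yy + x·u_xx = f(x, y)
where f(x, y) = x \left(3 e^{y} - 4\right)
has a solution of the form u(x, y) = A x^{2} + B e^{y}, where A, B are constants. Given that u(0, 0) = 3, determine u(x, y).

Substitute the ansatz u = A x^{2} + B e^{y} into the left-hand side.
Derivatives of the ansatz:
  u_yy = B e^{y}
  u_xx = 2 A
Term by term:
  x·u_yy = B x e^{y}
  x·u_xx = 2 A x
So the left-hand side equals
  2 A x + B x e^{y}
This must equal f(x, y) = x \left(3 e^{y} - 4\right) identically.
Matching coefficients of the independent functions:
  [x]:  2 A = -4
  [x e^{y}]:  B = 3
Solving: A = -2, B = 3.
Check against the point condition:
  u(0, 0) = 3  ⟹  B = 3  ✓
Hence u(x, y) = - 2 x^{2} + 3 e^{y}.

Answer: u(x, y) = - 2 x^{2} + 3 e^{y}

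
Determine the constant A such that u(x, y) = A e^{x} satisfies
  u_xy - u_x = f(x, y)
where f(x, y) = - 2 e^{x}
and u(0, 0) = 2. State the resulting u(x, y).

Answer: u(x, y) = 2 e^{x}

Derivation:
Substitute the ansatz u = A e^{x} into the left-hand side.
Derivatives of the ansatz:
  u_xy = 0
  u_x = A e^{x}
Term by term:
  u_xy = 0
  -u_x = - A e^{x}
So the left-hand side equals
  - A e^{x}
This must equal f(x, y) = - 2 e^{x} identically.
Matching coefficients of the independent functions:
  [e^{x}]:  - A = -2
Solving: A = 2.
Check against the point condition:
  u(0, 0) = 2  ⟹  A = 2  ✓
Hence u(x, y) = 2 e^{x}.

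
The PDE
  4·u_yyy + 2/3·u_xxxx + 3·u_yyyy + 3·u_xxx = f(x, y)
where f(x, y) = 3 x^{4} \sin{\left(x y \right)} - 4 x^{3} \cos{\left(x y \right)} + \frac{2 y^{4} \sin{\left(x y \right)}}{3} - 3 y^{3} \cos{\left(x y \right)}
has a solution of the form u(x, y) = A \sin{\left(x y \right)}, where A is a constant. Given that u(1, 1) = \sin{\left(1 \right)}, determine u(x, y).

Substitute the ansatz u = A \sin{\left(x y \right)} into the left-hand side.
Derivatives of the ansatz:
  u_yyy = - A x^{3} \cos{\left(x y \right)}
  u_xxxx = A y^{4} \sin{\left(x y \right)}
  u_yyyy = A x^{4} \sin{\left(x y \right)}
  u_xxx = - A y^{3} \cos{\left(x y \right)}
Term by term:
  4·u_yyy = - 4 A x^{3} \cos{\left(x y \right)}
  2/3·u_xxxx = \frac{2 A y^{4} \sin{\left(x y \right)}}{3}
  3·u_yyyy = 3 A x^{4} \sin{\left(x y \right)}
  3·u_xxx = - 3 A y^{3} \cos{\left(x y \right)}
So the left-hand side equals
  3 A x^{4} \sin{\left(x y \right)} - 4 A x^{3} \cos{\left(x y \right)} + \frac{2 A y^{4} \sin{\left(x y \right)}}{3} - 3 A y^{3} \cos{\left(x y \right)}
This must equal f(x, y) = 3 x^{4} \sin{\left(x y \right)} - 4 x^{3} \cos{\left(x y \right)} + \frac{2 y^{4} \sin{\left(x y \right)}}{3} - 3 y^{3} \cos{\left(x y \right)} identically.
Matching coefficients of the independent functions:
  [x^{3} \cos{\left(x y \right)}]:  - 4 A = -4
  [x^{4} \sin{\left(x y \right)}]:  3 A = 3
  [y^{3} \cos{\left(x y \right)}]:  - 3 A = -3
  [y^{4} \sin{\left(x y \right)}]:  \frac{2 A}{3} = \frac{2}{3}
Solving: A = 1.
Check against the point condition:
  u(1, 1) = \sin{\left(1 \right)}  ⟹  A \sin{\left(1 \right)} = \sin{\left(1 \right)}  ✓
Hence u(x, y) = \sin{\left(x y \right)}.

Answer: u(x, y) = \sin{\left(x y \right)}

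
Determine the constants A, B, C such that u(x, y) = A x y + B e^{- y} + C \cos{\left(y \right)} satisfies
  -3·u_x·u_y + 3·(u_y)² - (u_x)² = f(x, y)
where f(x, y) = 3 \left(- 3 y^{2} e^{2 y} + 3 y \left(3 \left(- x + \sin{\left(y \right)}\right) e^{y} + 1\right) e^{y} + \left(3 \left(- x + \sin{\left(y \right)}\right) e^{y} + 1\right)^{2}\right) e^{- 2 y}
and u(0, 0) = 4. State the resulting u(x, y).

Substitute the ansatz u = A x y + B e^{- y} + C \cos{\left(y \right)} into the left-hand side.
Derivatives of the ansatz:
  u_x = A y
  u_y = A x - B e^{- y} - C \sin{\left(y \right)}
Term by term:
  -3·u_x·u_y = - 3 A^{2} x y + 3 A B y e^{- y} + 3 A C y \sin{\left(y \right)}
  3·(u_y)² = 3 A^{2} x^{2} - 6 A B x e^{- y} - 6 A C x \sin{\left(y \right)} + 3 B^{2} e^{- 2 y} + 6 B C e^{- y} \sin{\left(y \right)} + 3 C^{2} \sin^{2}{\left(y \right)}
  -(u_x)² = - A^{2} y^{2}
So the left-hand side equals
  3 A^{2} x^{2} - 3 A^{2} x y - A^{2} y^{2} - 6 A B x e^{- y} + 3 A B y e^{- y} - 6 A C x \sin{\left(y \right)} + 3 A C y \sin{\left(y \right)} + 3 B^{2} e^{- 2 y} + 6 B C e^{- y} \sin{\left(y \right)} + 3 C^{2} \sin^{2}{\left(y \right)}
This must equal f(x, y) identically; expanded, f = 27 x^{2} - 27 x y - 54 x \sin{\left(y \right)} - 18 x e^{- y} - 9 y^{2} + 27 y \sin{\left(y \right)} + 9 y e^{- y} + 27 \sin^{2}{\left(y \right)} + 18 e^{- y} \sin{\left(y \right)} + 3 e^{- 2 y}.
Matching coefficients of the independent functions:
  [x^{2}]:  3 A^{2} = 27
  [y^{2}]:  - A^{2} = -9
  [x y]:  - 3 A^{2} = -27
  [x e^{- y}]:  - 6 A B = -18
  [x \sin{\left(y \right)}]:  - 6 A C = -54
  [y e^{- y}]:  3 A B = 9
  [y \sin{\left(y \right)}]:  3 A C = 27
  [e^{- y} \sin{\left(y \right)}]:  6 B C = 18
  [e^{- 2 y}]:  3 B^{2} = 3
  [\sin^{2}{\left(y \right)}]:  3 C^{2} = 27
These equations allow (A, B, C) = (-3, -1, -3) or (3, 1, 3).
Impose the point condition(s):
  u(0, 0) = 4  ⟹  B + C = 4
Only A = 3, B = 1, C = 3 satisfies everything.
Hence u(x, y) = 3 x y + 3 \cos{\left(y \right)} + e^{- y}.

Answer: u(x, y) = 3 x y + 3 \cos{\left(y \right)} + e^{- y}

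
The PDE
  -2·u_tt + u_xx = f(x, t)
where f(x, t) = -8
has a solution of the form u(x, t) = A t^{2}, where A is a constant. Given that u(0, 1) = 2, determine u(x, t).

Substitute the ansatz u = A t^{2} into the left-hand side.
Derivatives of the ansatz:
  u_tt = 2 A
  u_xx = 0
Term by term:
  -2·u_tt = - 4 A
  u_xx = 0
So the left-hand side equals
  - 4 A
This must equal f(x, t) = -8 identically.
Matching coefficients of the independent functions:
  [constant term]:  - 4 A = -8
Solving: A = 2.
Check against the point condition:
  u(0, 1) = 2  ⟹  A = 2  ✓
Hence u(x, t) = 2 t^{2}.

Answer: u(x, t) = 2 t^{2}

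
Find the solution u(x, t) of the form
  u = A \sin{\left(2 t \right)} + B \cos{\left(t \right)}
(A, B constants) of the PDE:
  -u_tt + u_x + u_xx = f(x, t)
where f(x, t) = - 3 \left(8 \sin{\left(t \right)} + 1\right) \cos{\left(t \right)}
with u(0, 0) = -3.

Answer: u(x, t) = - 3 \sin{\left(2 t \right)} - 3 \cos{\left(t \right)}

Derivation:
Substitute the ansatz u = A \sin{\left(2 t \right)} + B \cos{\left(t \right)} into the left-hand side.
Derivatives of the ansatz:
  u_tt = - 4 A \sin{\left(2 t \right)} - B \cos{\left(t \right)}
  u_x = 0
  u_xx = 0
Term by term:
  -u_tt = 4 A \sin{\left(2 t \right)} + B \cos{\left(t \right)}
  u_x = 0
  u_xx = 0
So the left-hand side equals
  4 A \sin{\left(2 t \right)} + B \cos{\left(t \right)}
This must equal f(x, t) identically; expanded, f = - 12 \sin{\left(2 t \right)} - 3 \cos{\left(t \right)}.
Matching coefficients of the independent functions:
  [\sin{\left(2 t \right)}]:  4 A = -12
  [\cos{\left(t \right)}]:  B = -3
Solving: A = -3, B = -3.
Check against the point condition:
  u(0, 0) = -3  ⟹  B = -3  ✓
Hence u(x, t) = - 3 \sin{\left(2 t \right)} - 3 \cos{\left(t \right)}.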